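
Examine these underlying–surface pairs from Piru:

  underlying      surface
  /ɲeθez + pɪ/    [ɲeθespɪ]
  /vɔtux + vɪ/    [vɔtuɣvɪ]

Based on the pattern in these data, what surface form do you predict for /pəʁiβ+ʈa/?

The data show regressive voicing assimilation: /z/ → [s] before /p/; /x/ → [ɣ] before /v/. In each pair only voicing changes, matching the following consonant, while place and manner stay constant.
The rule targets /β/ (voiced bilabial fricative), which sits before the trigger /ʈ/ (voiceless).
Changing only its voicing to voiceless gives [ɸ] — the voiceless bilabial fricative.

[pəʁiɸʈa]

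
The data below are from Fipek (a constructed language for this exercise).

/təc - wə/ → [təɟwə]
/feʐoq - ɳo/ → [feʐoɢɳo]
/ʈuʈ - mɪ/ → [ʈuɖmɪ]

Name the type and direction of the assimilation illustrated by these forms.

regressive voicing assimilation

Underlying /c/ is realised as [ɟ] next to /w/; /w/ itself does not change.
The change voiceless → voiced matches the voicing of the following /w/, identifying this as voicing assimilation.
Place and manner are unchanged, so the assimilation is partial, not total.
The other alternating forms pattern the same way: /q/ → [ɢ] before /ɳ/ (voiceless → voiced, matching voiced); /ʈ/ → [ɖ] before /m/ (voiceless → voiced, matching voiced) — only voicing changes, and always toward the following segment.
Since the segment that changes precedes the conditioning segment, the assimilation is regressive.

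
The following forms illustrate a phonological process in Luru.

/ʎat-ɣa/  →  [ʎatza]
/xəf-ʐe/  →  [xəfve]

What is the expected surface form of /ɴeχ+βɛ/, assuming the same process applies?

The data show progressive place assimilation: /ɣ/ → [z] after /t/; /ʐ/ → [v] after /f/. In each pair only place changes, matching the preceding consonant, while manner and voice stay constant.
The rule targets /β/ (voiced bilabial fricative), which sits after the trigger /χ/ (uvular).
A voiced uvular fricative is [ʁ], so the surface segment is [ʁ].

[ɴeχʁɛ]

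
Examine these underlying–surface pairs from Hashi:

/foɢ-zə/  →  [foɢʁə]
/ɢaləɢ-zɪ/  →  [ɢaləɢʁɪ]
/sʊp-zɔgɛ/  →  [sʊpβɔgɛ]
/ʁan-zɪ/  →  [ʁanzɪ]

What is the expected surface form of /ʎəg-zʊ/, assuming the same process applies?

The data show progressive place assimilation: /z/ → [ʁ] after /ɢ/; /z/ → [β] after /p/. In each pair only place changes, matching the preceding consonant, while manner and voice stay constant.
Nothing changes in [ʁanzɪ]: there the adjacent consonants already agree in place (/z/ and /n/ are both alveolar), so this form is consistent with the same rule.
/z/ is a voiced alveolar fricative. The preceding trigger /g/ is velar, so /z/ must become velar as well.
A voiced velar fricative is [ɣ], so the surface segment is [ɣ].

[ʎəgɣʊ]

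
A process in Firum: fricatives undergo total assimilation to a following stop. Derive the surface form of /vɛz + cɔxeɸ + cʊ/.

[vɛccɔxeccʊ]

/z/ is the segment targeted by the rule; it sits immediately before /c/, so it assimilates completely and surfaces as [c].
The same rule applies at the second boundary: /ɸ/ → [c] next to /c/.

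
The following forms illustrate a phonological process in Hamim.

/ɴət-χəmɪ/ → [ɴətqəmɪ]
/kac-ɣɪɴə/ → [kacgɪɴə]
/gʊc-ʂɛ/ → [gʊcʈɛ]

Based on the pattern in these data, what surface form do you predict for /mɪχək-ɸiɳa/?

[mɪχəkpiɳa]

The data show progressive manner assimilation: /χ/ → [q] after /t/; /ɣ/ → [g] after /c/; /ʂ/ → [ʈ] after /c/. In each pair only manner changes, matching the preceding consonant, while place and voice stay constant.
The rule targets /ɸ/ (voiceless bilabial fricative), which sits after the trigger /k/ (stop).
The voiceless bilabial stop is [p], so /ɸ/ → [p].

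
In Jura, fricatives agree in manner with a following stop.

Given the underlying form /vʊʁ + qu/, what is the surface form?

The rule targets /ʁ/ (voiced uvular fricative), which sits before the trigger /q/ (stop).
Changing only its manner to stop gives [ɢ] — the voiced uvular stop.

[vʊɢqu]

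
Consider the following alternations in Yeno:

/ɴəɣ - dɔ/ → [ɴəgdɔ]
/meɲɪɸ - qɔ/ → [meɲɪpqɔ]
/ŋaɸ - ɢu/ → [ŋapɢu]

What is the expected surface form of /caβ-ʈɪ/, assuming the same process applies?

The data show regressive manner assimilation: /ɣ/ → [g] before /d/; /ɸ/ → [p] before /q/; /ɸ/ → [p] before /ɢ/. In each pair only manner changes, matching the following consonant, while place and voice stay constant.
/β/ is a voiced bilabial fricative. The following trigger /ʈ/ is a stop, so /β/ must become a stop as well.
The voiced bilabial stop is [b], so /β/ → [b].

[cabʈɪ]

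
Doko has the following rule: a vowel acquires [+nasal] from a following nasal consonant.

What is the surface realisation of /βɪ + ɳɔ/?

[βɪ̃ɳɔ]

/ɪ/ sits next to the nasal /ɳ/ and is therefore nasalised to [ɪ̃].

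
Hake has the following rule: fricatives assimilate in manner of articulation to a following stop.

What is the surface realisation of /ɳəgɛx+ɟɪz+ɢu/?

[ɳəgɛkɟɪdɢu]

/x/ is a voiceless velar fricative. The following trigger /ɟ/ is a stop, so /x/ must become a stop as well.
A voiceless velar stop is [k], so the surface segment is [k].
The same rule applies at the second boundary: /z/ → [d] next to /ɢ/.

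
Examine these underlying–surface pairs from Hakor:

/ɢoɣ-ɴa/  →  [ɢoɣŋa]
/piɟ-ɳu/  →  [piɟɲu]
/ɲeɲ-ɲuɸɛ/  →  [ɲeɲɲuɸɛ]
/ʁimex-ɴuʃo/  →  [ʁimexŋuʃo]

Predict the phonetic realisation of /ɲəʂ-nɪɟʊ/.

The data show progressive place assimilation: /ɴ/ → [ŋ] after /ɣ/; /ɳ/ → [ɲ] after /ɟ/; /ɴ/ → [ŋ] after /x/. In each pair only place changes, matching the preceding consonant, while manner and voice stay constant.
Nothing changes in [ɲeɲɲuɸɛ]: there the adjacent consonants already agree in place (/ɲ/ and /ɲ/ are both palatal), so this form is consistent with the same rule.
/n/ is a voiced alveolar nasal. The preceding trigger /ʂ/ is retroflex, so /n/ must become retroflex as well.
A voiced retroflex nasal is [ɳ], so the surface segment is [ɳ].

[ɲəʂɳɪɟʊ]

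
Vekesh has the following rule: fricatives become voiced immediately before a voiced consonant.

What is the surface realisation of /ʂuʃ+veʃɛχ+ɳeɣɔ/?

/ʃ/ is a voiceless postalveolar fricative. The following trigger /v/ is voiced, so /ʃ/ must become voiced as well.
Changing only its voicing to voiced gives [ʒ] — the voiced postalveolar fricative.
At the second juncture, /χ/ likewise becomes [ʁ] adjacent to /ɳ/.

[ʂuʒveʃɛʁɳeɣɔ]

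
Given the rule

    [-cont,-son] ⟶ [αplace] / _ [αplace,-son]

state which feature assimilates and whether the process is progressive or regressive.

regressive place assimilation

The shared variable α links the value of the place features (abbreviated [place]) on the target to the same value on the neighbouring segment, so place is the feature that assimilates.
The conditioning segment sits to the right of the focus bar, meaning the trigger follows the segment that changes — regressive assimilation.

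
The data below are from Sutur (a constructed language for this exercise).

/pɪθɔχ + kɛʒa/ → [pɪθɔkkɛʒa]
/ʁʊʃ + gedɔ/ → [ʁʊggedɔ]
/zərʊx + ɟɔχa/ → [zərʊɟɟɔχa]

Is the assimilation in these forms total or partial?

The segment that alternates is /χ/, which surfaces as [k] when adjacent to /k/.
The output [k] is identical to the trigger /k/ — every feature (place, manner, voicing) has been copied — so this is total assimilation.
The remaining alternations confirm this: /ʃ/ → [g] before /g/; /x/ → [ɟ] before /ɟ/ — in each case the output is a copy of the following consonant.

total assimilation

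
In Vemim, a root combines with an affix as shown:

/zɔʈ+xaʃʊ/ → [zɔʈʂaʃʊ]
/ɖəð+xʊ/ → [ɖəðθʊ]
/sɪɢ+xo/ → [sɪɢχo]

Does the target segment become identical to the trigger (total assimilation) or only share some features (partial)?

The segment that alternates is /x/, which surfaces as [ʂ] when adjacent to /ʈ/.
/x/ is velar while /ʈ/ is retroflex; the output [ʂ] is retroflex, matching the trigger — so the feature that spreads is place.
Manner and voice are unchanged, so the assimilation is partial, not total.
Checking the remaining alternations: /x/ → [θ] after /ð/ (velar → dental, matching dental); /x/ → [χ] after /ɢ/ (velar → uvular, matching uvular) — only place changes, and always toward the preceding segment.

partial assimilation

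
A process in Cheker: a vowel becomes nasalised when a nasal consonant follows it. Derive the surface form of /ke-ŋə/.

[kẽŋə]

The vowel /e/ is adjacent to the following nasal /ŋ/, so it acquires [+nasal] and surfaces as [ẽ].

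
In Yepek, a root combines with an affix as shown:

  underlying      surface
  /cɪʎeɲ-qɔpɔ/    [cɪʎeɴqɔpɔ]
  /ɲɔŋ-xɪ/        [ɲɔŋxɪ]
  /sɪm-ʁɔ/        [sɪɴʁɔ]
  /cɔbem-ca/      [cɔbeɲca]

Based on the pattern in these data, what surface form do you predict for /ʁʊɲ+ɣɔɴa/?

[ʁʊŋɣɔɴa]

The data show regressive place assimilation: /ɲ/ → [ɴ] before /q/; /m/ → [ɴ] before /ʁ/; /m/ → [ɲ] before /c/. In each pair only place changes, matching the following consonant, while manner and voice stay constant.
No alternation appears in [ɲɔŋxɪ]: there the adjacent consonants already agree in place (/ŋ/ and /x/ are both velar), so this form is consistent with the same rule.
/ɲ/ is a voiced palatal nasal. The following trigger /ɣ/ is velar, so /ɲ/ must become velar as well.
Changing only its place to velar gives [ŋ] — the voiced velar nasal.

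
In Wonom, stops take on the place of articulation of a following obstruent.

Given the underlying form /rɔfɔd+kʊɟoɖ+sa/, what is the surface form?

/d/ is a voiced alveolar stop. The following trigger /k/ is velar, so /d/ must become velar as well.
A voiced velar stop is [g], so the surface segment is [g].
At the second juncture, /ɖ/ likewise becomes [d] adjacent to /s/.

[rɔfɔgkʊɟodsa]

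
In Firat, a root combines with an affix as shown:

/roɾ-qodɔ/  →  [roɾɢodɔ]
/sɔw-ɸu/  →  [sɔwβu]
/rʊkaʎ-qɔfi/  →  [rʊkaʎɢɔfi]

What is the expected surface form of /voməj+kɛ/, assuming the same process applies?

The data show progressive voicing assimilation: /q/ → [ɢ] after /ɾ/; /ɸ/ → [β] after /w/; /q/ → [ɢ] after /ʎ/. In each pair only voicing changes, matching the preceding consonant, while place and manner stay constant.
The rule targets /k/ (voiceless velar stop), which sits after the trigger /j/ (voiced).
Changing only its voicing to voiced gives [g] — the voiced velar stop.

[voməjgɛ]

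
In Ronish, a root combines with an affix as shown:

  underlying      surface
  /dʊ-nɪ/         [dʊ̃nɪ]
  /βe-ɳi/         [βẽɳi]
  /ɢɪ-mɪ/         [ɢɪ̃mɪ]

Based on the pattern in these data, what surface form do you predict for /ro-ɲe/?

[rõɲe]

The data show regressive nasality assimilation (vowel nasalisation): /ʊ/ → [ʊ̃] before /n/; /e/ → [ẽ] before /ɳ/; /ɪ/ → [ɪ̃] before /m/ — a vowel is nasalised by an immediately following nasal consonant.
The vowel /o/ is adjacent to the following nasal /ɲ/, so it acquires [+nasal] and surfaces as [õ].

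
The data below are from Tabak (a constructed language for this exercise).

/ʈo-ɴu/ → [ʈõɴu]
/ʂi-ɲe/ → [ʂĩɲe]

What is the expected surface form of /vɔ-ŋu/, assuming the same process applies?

[vɔ̃ŋu]

The data show regressive nasality assimilation (vowel nasalisation): /o/ → [õ] before /ɴ/; /i/ → [ĩ] before /ɲ/ — a vowel is nasalised by an immediately following nasal consonant.
/ɔ/ sits next to the nasal /ŋ/ and is therefore nasalised to [ɔ̃].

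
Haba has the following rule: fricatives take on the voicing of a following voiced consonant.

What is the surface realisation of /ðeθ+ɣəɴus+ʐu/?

[ðeðɣəɴuzʐu]

/θ/ is a voiceless dental fricative. The following trigger /ɣ/ is voiced, so /θ/ must become voiced as well.
A voiced dental fricative is [ð], so the surface segment is [ð].
At the second juncture, /s/ likewise becomes [z] adjacent to /ʐ/.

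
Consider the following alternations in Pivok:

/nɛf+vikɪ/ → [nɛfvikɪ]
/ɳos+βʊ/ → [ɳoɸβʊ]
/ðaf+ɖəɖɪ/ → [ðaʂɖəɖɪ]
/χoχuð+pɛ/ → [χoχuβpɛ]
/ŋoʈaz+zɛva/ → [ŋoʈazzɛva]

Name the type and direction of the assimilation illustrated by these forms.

Comparing underlying and surface forms, /s/ → [ɸ] is the alternation; the neighbouring /β/ is constant.
/s/ is alveolar while /β/ is bilabial; the output [ɸ] is bilabial, matching the trigger — so the feature that spreads is place.
Manner and voice are unchanged, so the assimilation is partial, not total.
The same holds elsewhere in the data: /f/ → [ʂ] before /ɖ/ (labiodental → retroflex, matching retroflex); /ð/ → [β] before /p/ (dental → bilabial, matching bilabial) — only place changes, and always toward the following segment.
No alternation appears in [nɛfvikɪ], [ŋoʈazzɛva]: there the adjacent consonants already agree in place (/f/ and /v/ are both labiodental; /z/ and /z/ are both alveolar), so these forms are consistent with the same rule.
Since the segment that changes precedes the conditioning segment, the assimilation is regressive.

regressive place assimilation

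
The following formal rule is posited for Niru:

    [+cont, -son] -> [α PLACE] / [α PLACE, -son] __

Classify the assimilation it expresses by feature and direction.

The rule copies the place features (abbreviated [PLACE]) from the environment onto the target, so the assimilating feature is place.
Since the environment is written before the underscore, the trigger precedes the target; the direction is progressive.

progressive place assimilation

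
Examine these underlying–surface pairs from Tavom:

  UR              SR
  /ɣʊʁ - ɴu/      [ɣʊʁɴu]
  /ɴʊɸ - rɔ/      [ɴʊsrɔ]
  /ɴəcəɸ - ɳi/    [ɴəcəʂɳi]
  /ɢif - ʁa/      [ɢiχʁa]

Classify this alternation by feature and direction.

The segment that alternates is /ɸ/, which surfaces as [s] when adjacent to /r/.
The change bilabial → alveolar matches the place of the following /r/, identifying this as place assimilation.
Manner and voice are unchanged, so the assimilation is partial, not total.
The same holds elsewhere in the data: /ɸ/ → [ʂ] before /ɳ/ (bilabial → retroflex, matching retroflex); /f/ → [χ] before /ʁ/ (labiodental → uvular, matching uvular) — only place changes, and always toward the following segment.
No alternation appears in [ɣʊʁɴu]: there the adjacent consonants already agree in place (/ʁ/ and /ɴ/ are both uvular), so this form is consistent with the same rule.
Since the segment that changes precedes the conditioning segment, the assimilation is regressive.

regressive place assimilation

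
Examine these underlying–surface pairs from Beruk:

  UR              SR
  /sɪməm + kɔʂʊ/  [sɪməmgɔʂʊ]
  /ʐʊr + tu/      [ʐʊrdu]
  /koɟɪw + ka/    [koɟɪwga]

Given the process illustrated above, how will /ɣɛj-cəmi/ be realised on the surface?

The data show progressive voicing assimilation: /k/ → [g] after /m/; /t/ → [d] after /r/; /k/ → [g] after /w/. In each pair only voicing changes, matching the preceding consonant, while place and manner stay constant.
The rule targets /c/ (voiceless palatal stop), which sits after the trigger /j/ (voiced).
The voiced palatal stop is [ɟ], so /c/ → [ɟ].

[ɣɛjɟəmi]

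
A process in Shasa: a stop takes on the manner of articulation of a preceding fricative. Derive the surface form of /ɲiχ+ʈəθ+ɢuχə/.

[ɲiχʂəθʁuχə]

/ʈ/ is a voiceless retroflex stop. The preceding trigger /χ/ is a fricative, so /ʈ/ must become a fricative as well.
A voiceless retroflex fricative is [ʂ], so the surface segment is [ʂ].
At the second juncture, /ɢ/ likewise becomes [ʁ] adjacent to /θ/.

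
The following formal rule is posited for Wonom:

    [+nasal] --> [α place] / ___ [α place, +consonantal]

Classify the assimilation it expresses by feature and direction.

regressive place assimilation

The shared variable α links the value of the place features (abbreviated [place]) on the target to the same value on the neighbouring segment, so place is the feature that assimilates.
The conditioning segment sits to the right of the focus bar, meaning the trigger follows the segment that changes — regressive assimilation.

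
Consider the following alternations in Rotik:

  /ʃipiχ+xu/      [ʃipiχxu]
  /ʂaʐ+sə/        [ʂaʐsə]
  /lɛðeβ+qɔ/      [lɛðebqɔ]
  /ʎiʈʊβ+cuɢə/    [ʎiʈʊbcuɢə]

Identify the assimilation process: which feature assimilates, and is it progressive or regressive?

Underlying /β/ is realised as [b] next to /q/; /q/ itself does not change.
The change fricative → stop matches the manner of the following /q/, identifying this as manner assimilation.
Place and voice are unchanged, so the assimilation is partial, not total.
The other alternating form patterns the same way: /β/ → [b] before /c/ (fricative → stop, matching a stop) — only manner changes, and always toward the following segment.
Nothing changes in [ʃipiχxu], [ʂaʐsə]: there the adjacent consonants already agree in manner (/χ/ and /x/ are both fricatives; /ʐ/ and /s/ are both fricatives), so these forms are consistent with the same rule.
The trigger is the following segment, so the direction is regressive (anticipatory).

regressive manner assimilation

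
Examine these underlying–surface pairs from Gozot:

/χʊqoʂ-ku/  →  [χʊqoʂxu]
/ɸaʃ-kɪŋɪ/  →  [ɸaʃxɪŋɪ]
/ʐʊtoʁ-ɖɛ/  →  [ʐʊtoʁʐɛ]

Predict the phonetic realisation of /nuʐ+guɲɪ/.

[nuʐɣuɲɪ]

The data show progressive manner assimilation: /k/ → [x] after /ʂ/; /k/ → [x] after /ʃ/; /ɖ/ → [ʐ] after /ʁ/. In each pair only manner changes, matching the preceding consonant, while place and voice stay constant.
/g/ is a voiced velar stop. The preceding trigger /ʐ/ is a fricative, so /g/ must become a fricative as well.
A voiced velar fricative is [ɣ], so the surface segment is [ɣ].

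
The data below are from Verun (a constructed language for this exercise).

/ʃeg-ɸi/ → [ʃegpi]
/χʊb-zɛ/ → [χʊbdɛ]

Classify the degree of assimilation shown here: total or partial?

Comparing underlying and surface forms, /ɸ/ → [p] is the alternation; the neighbouring /g/ is constant.
The change fricative → stop matches the manner of the preceding /g/, identifying this as manner assimilation.
Place and voice are unchanged, so the assimilation is partial, not total.
Checking the remaining alternation: /z/ → [d] after /b/ (fricative → stop, matching a stop) — only manner changes, and always toward the preceding segment.

partial assimilation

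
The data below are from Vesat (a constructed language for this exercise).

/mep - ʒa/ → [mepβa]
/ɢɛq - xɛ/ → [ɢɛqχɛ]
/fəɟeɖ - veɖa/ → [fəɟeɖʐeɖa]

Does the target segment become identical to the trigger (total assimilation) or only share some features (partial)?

partial assimilation

Underlying /ʒ/ is realised as [β] next to /p/; /p/ itself does not change.
The change postalveolar → bilabial matches the place of the preceding /p/, identifying this as place assimilation.
Manner and voice are unchanged, so the assimilation is partial, not total.
Checking the remaining alternations: /x/ → [χ] after /q/ (velar → uvular, matching uvular); /v/ → [ʐ] after /ɖ/ (labiodental → retroflex, matching retroflex) — only place changes, and always toward the preceding segment.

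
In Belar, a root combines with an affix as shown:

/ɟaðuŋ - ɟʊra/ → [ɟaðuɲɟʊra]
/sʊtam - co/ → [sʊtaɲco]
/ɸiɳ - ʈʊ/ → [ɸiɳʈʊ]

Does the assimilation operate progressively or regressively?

regressive

Underlying /ŋ/ is realised as [ɲ] next to /ɟ/; /ɟ/ itself does not change.
The change velar → palatal matches the place of the following /ɟ/, identifying this as place assimilation.
The same holds elsewhere in the data: /m/ → [ɲ] before /c/ (bilabial → palatal, matching palatal) — only place changes, and always toward the following segment.
No alternation appears in [ɸiɳʈʊ]: there the adjacent consonants already agree in place (/ɳ/ and /ʈ/ are both retroflex), so this form is consistent with the same rule.
The trigger is the following segment, so the direction is regressive (anticipatory).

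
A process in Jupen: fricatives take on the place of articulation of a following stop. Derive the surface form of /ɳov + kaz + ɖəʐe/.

[ɳoɣkaʐɖəʐe]

The rule targets /v/ (voiced labiodental fricative), which sits before the trigger /k/ (velar).
Changing only its place to velar gives [ɣ] — the voiced velar fricative.
At the second juncture, /z/ likewise becomes [ʐ] adjacent to /ɖ/.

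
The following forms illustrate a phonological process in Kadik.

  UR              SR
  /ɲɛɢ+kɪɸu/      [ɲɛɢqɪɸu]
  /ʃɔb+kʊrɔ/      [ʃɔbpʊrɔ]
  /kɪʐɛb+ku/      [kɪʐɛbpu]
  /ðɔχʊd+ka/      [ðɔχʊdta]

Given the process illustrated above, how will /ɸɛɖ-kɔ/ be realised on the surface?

The data show progressive place assimilation: /k/ → [q] after /ɢ/; /k/ → [p] after /b/; /k/ → [t] after /d/. In each pair only place changes, matching the preceding consonant, while manner and voice stay constant.
/k/ is a voiceless velar stop. The preceding trigger /ɖ/ is retroflex, so /k/ must become retroflex as well.
Changing only its place to retroflex gives [ʈ] — the voiceless retroflex stop.

[ɸɛɖʈɔ]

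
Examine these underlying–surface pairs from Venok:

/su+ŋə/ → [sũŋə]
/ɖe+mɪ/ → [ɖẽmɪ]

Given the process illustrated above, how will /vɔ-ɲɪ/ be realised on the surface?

The data show regressive nasality assimilation (vowel nasalisation): /u/ → [ũ] before /ŋ/; /e/ → [ẽ] before /m/ — a vowel is nasalised by an immediately following nasal consonant.
The vowel /ɔ/ is adjacent to the following nasal /ɲ/, so it acquires [+nasal] and surfaces as [ɔ̃].

[vɔ̃ɲɪ]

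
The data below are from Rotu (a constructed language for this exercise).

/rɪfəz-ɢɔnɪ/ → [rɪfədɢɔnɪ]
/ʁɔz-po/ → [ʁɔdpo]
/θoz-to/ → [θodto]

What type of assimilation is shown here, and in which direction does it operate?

regressive manner assimilation

Underlying /z/ is realised as [d] next to /ɢ/; /ɢ/ itself does not change.
/z/ is a fricative while /ɢ/ is a stop; the output [d] is a stop, matching the trigger — so the feature that spreads is manner.
Place and voice are unchanged, so the assimilation is partial, not total.
Checking the remaining alternations: /z/ → [d] before /p/ (fricative → stop, matching a stop); /z/ → [d] before /t/ (fricative → stop, matching a stop) — only manner changes, and always toward the following segment.
Since the segment that changes precedes the conditioning segment, the assimilation is regressive.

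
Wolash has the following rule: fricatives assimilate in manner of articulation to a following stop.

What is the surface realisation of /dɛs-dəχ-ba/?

[dɛtdəqba]

/s/ is a voiceless alveolar fricative. The following trigger /d/ is a stop, so /s/ must become a stop as well.
A voiceless alveolar stop is [t], so the surface segment is [t].
The same rule applies at the second boundary: /χ/ → [q] next to /b/.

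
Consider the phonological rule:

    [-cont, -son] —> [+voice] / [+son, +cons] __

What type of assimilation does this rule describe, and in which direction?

progressive voicing assimilation

The target ([-cont, -son], stops) acquires [+voice] next to a sonorant consonant ([+son, +cons]) — it takes on the voicing of its neighbour, so the feature that spreads is voicing.
Since the environment is written before the underscore, the trigger precedes the target; the direction is progressive.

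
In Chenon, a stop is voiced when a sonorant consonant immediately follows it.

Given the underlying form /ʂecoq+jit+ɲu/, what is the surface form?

[ʂecoɢjidɲu]

The rule targets /q/ (voiceless uvular stop), which sits before the trigger /j/ (voiced).
Changing only its voicing to voiced gives [ɢ] — the voiced uvular stop.
The same rule applies at the second boundary: /t/ → [d] next to /ɲ/.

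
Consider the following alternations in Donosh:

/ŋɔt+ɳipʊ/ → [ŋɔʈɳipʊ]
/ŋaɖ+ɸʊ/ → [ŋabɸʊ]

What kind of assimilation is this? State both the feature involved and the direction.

The segment that alternates is /t/, which surfaces as [ʈ] when adjacent to /ɳ/.
/t/ is alveolar while /ɳ/ is retroflex; the output [ʈ] is retroflex, matching the trigger — so the feature that spreads is place.
Manner and voice are unchanged, so the assimilation is partial, not total.
The other alternating form patterns the same way: /ɖ/ → [b] before /ɸ/ (retroflex → bilabial, matching bilabial) — only place changes, and always toward the following segment.
Since the segment that changes precedes the conditioning segment, the assimilation is regressive.

regressive place assimilation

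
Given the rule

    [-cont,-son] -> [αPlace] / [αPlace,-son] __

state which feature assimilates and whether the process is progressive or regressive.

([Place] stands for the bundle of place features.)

The shared variable α links the value of the place features (abbreviated [Place]) on the target to the same value on the neighbouring segment, so place is the feature that assimilates.
The conditioning segment sits to the left of the focus bar, meaning the trigger precedes the segment that changes — progressive assimilation.

progressive place assimilation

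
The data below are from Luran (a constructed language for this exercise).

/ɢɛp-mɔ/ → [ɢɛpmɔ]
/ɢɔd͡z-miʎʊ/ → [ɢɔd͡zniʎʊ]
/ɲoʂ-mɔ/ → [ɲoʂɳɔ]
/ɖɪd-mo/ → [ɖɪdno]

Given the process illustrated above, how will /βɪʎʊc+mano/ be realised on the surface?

[βɪʎʊcɲano]

The data show progressive place assimilation: /m/ → [n] after /d͡z/; /m/ → [ɳ] after /ʂ/; /m/ → [n] after /d/. In each pair only place changes, matching the preceding consonant, while manner and voice stay constant.
No alternation appears in [ɢɛpmɔ]: there the adjacent consonants already agree in place (/m/ and /p/ are both bilabial), so this form is consistent with the same rule.
The rule targets /m/ (voiced bilabial nasal), which sits after the trigger /c/ (palatal).
Changing only its place to palatal gives [ɲ] — the voiced palatal nasal.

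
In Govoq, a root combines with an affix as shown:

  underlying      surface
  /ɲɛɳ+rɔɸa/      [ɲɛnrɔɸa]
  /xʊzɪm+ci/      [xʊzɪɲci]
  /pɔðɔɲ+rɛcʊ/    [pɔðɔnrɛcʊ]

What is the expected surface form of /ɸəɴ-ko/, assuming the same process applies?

The data show regressive place assimilation: /ɳ/ → [n] before /r/; /m/ → [ɲ] before /c/; /ɲ/ → [n] before /r/. In each pair only place changes, matching the following consonant, while manner and voice stay constant.
The rule targets /ɴ/ (voiced uvular nasal), which sits before the trigger /k/ (velar).
The voiced velar nasal is [ŋ], so /ɴ/ → [ŋ].

[ɸəŋko]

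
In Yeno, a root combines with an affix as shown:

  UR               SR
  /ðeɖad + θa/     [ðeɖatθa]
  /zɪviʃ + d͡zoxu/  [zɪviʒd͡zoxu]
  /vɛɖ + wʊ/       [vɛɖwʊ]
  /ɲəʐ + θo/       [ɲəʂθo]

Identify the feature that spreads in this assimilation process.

voicing

Underlying /d/ is realised as [t] next to /θ/; /θ/ itself does not change.
The change voiced → voiceless matches the voicing of the following /θ/, identifying this as voicing assimilation.
Checking the remaining alternations: /ʃ/ → [ʒ] before /d͡z/ (voiceless → voiced, matching voiced); /ʐ/ → [ʂ] before /θ/ (voiced → voiceless, matching voiceless) — only voicing changes, and always toward the following segment.
No alternation appears in [vɛɖwʊ]: there the adjacent consonants already agree in voicing (/ɖ/ and /w/ are both voiced), so this form is consistent with the same rule.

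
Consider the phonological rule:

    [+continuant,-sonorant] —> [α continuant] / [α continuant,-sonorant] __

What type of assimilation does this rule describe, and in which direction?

The rule copies [continuant] (continuancy) from the environment onto the target fricatives; since [±continuant] encodes the stop/fricative manner contrast, the assimilating dimension is manner.
The conditioning segment sits to the left of the focus bar, meaning the trigger precedes the segment that changes — progressive assimilation.

progressive manner assimilation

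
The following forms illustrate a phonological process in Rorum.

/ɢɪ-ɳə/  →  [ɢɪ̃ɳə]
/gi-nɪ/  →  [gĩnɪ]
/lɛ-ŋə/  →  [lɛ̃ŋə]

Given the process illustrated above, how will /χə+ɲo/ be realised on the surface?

[χə̃ɲo]

The data show regressive nasality assimilation (vowel nasalisation): /ɪ/ → [ɪ̃] before /ɳ/; /i/ → [ĩ] before /n/; /ɛ/ → [ɛ̃] before /ŋ/ — a vowel is nasalised by an immediately following nasal consonant.
/ə/ sits next to the nasal /ɲ/ and is therefore nasalised to [ə̃].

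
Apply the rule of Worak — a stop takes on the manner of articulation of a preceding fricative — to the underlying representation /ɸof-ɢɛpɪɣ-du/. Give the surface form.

/ɢ/ is a voiced uvular stop. The preceding trigger /f/ is a fricative, so /ɢ/ must become a fricative as well.
Changing only its manner to fricative gives [ʁ] — the voiced uvular fricative.
At the second juncture, /d/ likewise becomes [z] adjacent to /ɣ/.

[ɸofʁɛpɪɣzu]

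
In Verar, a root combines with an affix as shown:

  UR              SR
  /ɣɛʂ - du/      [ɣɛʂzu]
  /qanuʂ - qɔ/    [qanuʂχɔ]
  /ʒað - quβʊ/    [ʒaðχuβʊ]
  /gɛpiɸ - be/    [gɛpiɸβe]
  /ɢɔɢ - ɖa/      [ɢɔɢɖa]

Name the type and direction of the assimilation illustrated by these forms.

Comparing underlying and surface forms, /d/ → [z] is the alternation; the neighbouring /ʂ/ is constant.
The change stop → fricative matches the manner of the preceding /ʂ/, identifying this as manner assimilation.
Place and voice are unchanged, so the assimilation is partial, not total.
The other alternating forms pattern the same way: /q/ → [χ] after /ʂ/ (stop → fricative, matching a fricative); /q/ → [χ] after /ð/ (stop → fricative, matching a fricative); /b/ → [β] after /ɸ/ (stop → fricative, matching a fricative) — only manner changes, and always toward the preceding segment.
No alternation appears in [ɢɔɢɖa]: there the adjacent consonants already agree in manner (/ɖ/ and /ɢ/ are both stops), so this form is consistent with the same rule.
Since the segment that changes follows the conditioning segment, the assimilation is progressive.

progressive manner assimilation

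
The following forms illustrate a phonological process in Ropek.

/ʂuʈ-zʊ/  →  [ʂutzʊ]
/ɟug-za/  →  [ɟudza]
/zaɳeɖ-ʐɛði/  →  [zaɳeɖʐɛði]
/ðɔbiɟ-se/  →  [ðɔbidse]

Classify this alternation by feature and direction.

The segment that alternates is /ʈ/, which surfaces as [t] when adjacent to /z/.
/ʈ/ is retroflex while /z/ is alveolar; the output [t] is alveolar, matching the trigger — so the feature that spreads is place.
Manner and voice are unchanged, so the assimilation is partial, not total.
Checking the remaining alternations: /g/ → [d] before /z/ (velar → alveolar, matching alveolar); /ɟ/ → [d] before /s/ (palatal → alveolar, matching alveolar) — only place changes, and always toward the following segment.
Nothing changes in [zaɳeɖʐɛði]: there the adjacent consonants already agree in place (/ɖ/ and /ʐ/ are both retroflex), so this form is consistent with the same rule.
The trigger is the following segment, so the direction is regressive (anticipatory).

regressive place assimilation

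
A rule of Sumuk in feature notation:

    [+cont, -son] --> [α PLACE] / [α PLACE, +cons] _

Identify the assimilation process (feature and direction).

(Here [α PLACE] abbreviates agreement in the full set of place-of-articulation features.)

The rule copies the place features (abbreviated [PLACE]) from the environment onto the target, so the assimilating feature is place.
The conditioning segment sits to the left of the focus bar, meaning the trigger precedes the segment that changes — progressive assimilation.

progressive place assimilation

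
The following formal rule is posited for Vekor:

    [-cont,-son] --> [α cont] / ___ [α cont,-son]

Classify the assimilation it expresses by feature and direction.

regressive manner assimilation

The rule copies [cont] (continuancy) from the environment onto the target stops; since [±cont] encodes the stop/fricative manner contrast, the assimilating dimension is manner.
Since the environment is written after the underscore, the trigger follows the target; the direction is regressive.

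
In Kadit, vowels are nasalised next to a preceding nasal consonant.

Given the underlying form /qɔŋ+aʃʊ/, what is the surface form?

The vowel /a/ is adjacent to the preceding nasal /ŋ/, so it acquires [+nasal] and surfaces as [ã].

[qɔŋãʃʊ]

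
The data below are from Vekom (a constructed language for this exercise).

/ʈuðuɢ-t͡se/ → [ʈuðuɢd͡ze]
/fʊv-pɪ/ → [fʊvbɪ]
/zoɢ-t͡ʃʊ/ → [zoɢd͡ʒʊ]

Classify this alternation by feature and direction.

Underlying /t͡s/ is realised as [d͡z] next to /ɢ/; /ɢ/ itself does not change.
The change voiceless → voiced matches the voicing of the preceding /ɢ/, identifying this as voicing assimilation.
Place and manner are unchanged, so the assimilation is partial, not total.
The same holds elsewhere in the data: /p/ → [b] after /v/ (voiceless → voiced, matching voiced); /t͡ʃ/ → [d͡ʒ] after /ɢ/ (voiceless → voiced, matching voiced) — only voicing changes, and always toward the preceding segment.
Since the segment that changes follows the conditioning segment, the assimilation is progressive.

progressive voicing assimilation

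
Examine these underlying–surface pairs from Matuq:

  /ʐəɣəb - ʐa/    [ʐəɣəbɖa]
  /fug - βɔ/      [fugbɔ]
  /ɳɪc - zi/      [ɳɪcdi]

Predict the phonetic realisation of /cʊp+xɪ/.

The data show progressive manner assimilation: /ʐ/ → [ɖ] after /b/; /β/ → [b] after /g/; /z/ → [d] after /c/. In each pair only manner changes, matching the preceding consonant, while place and voice stay constant.
/x/ is a voiceless velar fricative. The preceding trigger /p/ is a stop, so /x/ must become a stop as well.
A voiceless velar stop is [k], so the surface segment is [k].

[cʊpkɪ]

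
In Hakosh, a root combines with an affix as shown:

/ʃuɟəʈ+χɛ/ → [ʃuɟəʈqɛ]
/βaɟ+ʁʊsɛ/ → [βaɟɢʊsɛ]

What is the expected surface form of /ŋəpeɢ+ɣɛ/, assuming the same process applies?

The data show progressive manner assimilation: /χ/ → [q] after /ʈ/; /ʁ/ → [ɢ] after /ɟ/. In each pair only manner changes, matching the preceding consonant, while place and voice stay constant.
/ɣ/ is a voiced velar fricative. The preceding trigger /ɢ/ is a stop, so /ɣ/ must become a stop as well.
The voiced velar stop is [g], so /ɣ/ → [g].

[ŋəpeɢgɛ]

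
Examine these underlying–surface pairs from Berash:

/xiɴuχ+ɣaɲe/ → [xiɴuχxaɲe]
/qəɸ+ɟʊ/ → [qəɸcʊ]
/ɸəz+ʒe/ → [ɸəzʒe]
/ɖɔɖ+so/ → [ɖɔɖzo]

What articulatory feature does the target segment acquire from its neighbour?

Underlying /ɣ/ is realised as [x] next to /χ/; /χ/ itself does not change.
/ɣ/ is voiced while /χ/ is voiceless; the output [x] is voiceless, matching the trigger — so the feature that spreads is voicing.
The same holds elsewhere in the data: /ɟ/ → [c] after /ɸ/ (voiced → voiceless, matching voiceless); /s/ → [z] after /ɖ/ (voiceless → voiced, matching voiced) — only voicing changes, and always toward the preceding segment.
No alternation appears in [ɸəzʒe]: there the adjacent consonants already agree in voicing (/ʒ/ and /z/ are both voiced), so this form is consistent with the same rule.

voicing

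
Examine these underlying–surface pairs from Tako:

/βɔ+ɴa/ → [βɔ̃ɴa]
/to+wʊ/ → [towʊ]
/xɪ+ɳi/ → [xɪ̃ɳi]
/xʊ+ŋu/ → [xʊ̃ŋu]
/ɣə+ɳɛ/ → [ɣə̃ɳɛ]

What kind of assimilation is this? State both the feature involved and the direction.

regressive nasality assimilation (vowel nasalisation)

The vowel /ɔ/ surfaces as nasalised [ɔ̃] next to the following nasal /ɴ/ — it has acquired the [+nasal] feature of its neighbour.
The other forms show the same pattern: /ɪ/ → [ɪ̃] before /ɳ/; /ʊ/ → [ʊ̃] before /ŋ/; /ə/ → [ə̃] before /ɳ/ — each time a vowel is nasalised next to a following nasal.
No change occurs in [towʊ] because the vowel at the boundary is adjacent to an oral consonant, not a nasal (/o/ next to /w/).
Because the conditioning nasal is to the right of the vowel that changes, the process is regressive (anticipatory).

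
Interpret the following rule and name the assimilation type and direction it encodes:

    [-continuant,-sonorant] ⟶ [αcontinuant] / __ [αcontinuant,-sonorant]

The rule copies [continuant] (continuancy) from the environment onto the target stops; since [±continuant] encodes the stop/fricative manner contrast, the assimilating dimension is manner.
The conditioning segment sits to the right of the focus bar, meaning the trigger follows the segment that changes — regressive assimilation.

regressive manner assimilation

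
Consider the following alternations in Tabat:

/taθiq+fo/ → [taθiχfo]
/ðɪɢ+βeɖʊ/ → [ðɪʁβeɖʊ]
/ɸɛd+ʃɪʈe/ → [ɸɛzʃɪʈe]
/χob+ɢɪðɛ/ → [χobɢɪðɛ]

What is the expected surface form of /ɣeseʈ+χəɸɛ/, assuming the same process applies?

The data show regressive manner assimilation: /q/ → [χ] before /f/; /ɢ/ → [ʁ] before /β/; /d/ → [z] before /ʃ/. In each pair only manner changes, matching the following consonant, while place and voice stay constant.
No alternation appears in [χobɢɪðɛ]: there the adjacent consonants already agree in manner (/b/ and /ɢ/ are both stops), so this form is consistent with the same rule.
The rule targets /ʈ/ (voiceless retroflex stop), which sits before the trigger /χ/ (fricative).
A voiceless retroflex fricative is [ʂ], so the surface segment is [ʂ].

[ɣeseʂχəɸɛ]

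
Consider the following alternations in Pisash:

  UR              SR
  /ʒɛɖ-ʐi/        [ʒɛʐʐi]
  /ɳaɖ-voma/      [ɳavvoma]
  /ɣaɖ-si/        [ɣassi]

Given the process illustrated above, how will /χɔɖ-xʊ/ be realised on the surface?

[χɔxxʊ]

The data show regressive total assimilation (/ɖ/ → [ʐ] before /ʐ/; /ɖ/ → [v] before /v/; /ɖ/ → [s] before /s/): in every case the target segment becomes identical to its following neighbour, copying more than a single feature.
/ɖ/ is the segment targeted by the rule; it sits immediately before /x/, so it assimilates completely and surfaces as [x].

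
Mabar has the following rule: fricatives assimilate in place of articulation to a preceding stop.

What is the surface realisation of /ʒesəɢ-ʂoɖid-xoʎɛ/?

[ʒesəɢχoɖidsoʎɛ]

/ʂ/ is a voiceless retroflex fricative. The preceding trigger /ɢ/ is uvular, so /ʂ/ must become uvular as well.
The voiceless uvular fricative is [χ], so /ʂ/ → [χ].
At the second juncture, /x/ likewise becomes [s] adjacent to /d/.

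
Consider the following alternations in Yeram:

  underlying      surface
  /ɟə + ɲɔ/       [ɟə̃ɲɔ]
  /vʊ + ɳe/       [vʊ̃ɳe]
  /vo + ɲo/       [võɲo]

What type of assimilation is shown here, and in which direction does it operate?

The vowel /ə/ surfaces as nasalised [ə̃] next to the following nasal /ɲ/ — it has acquired the [+nasal] feature of its neighbour.
The other forms show the same pattern: /ʊ/ → [ʊ̃] before /ɳ/; /o/ → [õ] before /ɲ/ — each time a vowel is nasalised next to a following nasal.
Because the conditioning nasal is to the right of the vowel that changes, the process is regressive (anticipatory).

regressive nasality assimilation (vowel nasalisation)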